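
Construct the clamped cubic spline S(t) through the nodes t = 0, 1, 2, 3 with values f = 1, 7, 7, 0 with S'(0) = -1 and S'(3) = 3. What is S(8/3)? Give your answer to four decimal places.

Let M_i = S''(x_i). Step sizes h_i = 1, 1, 1; slopes of the chords Δ_i = (y_(i+1) - y_i)/h_i = 6, 0, -7.
  1·M_0 + 4·M_1 + 1·M_2 = 6(Δ_1 - Δ_0) = -36
  1·M_1 + 4·M_2 + 1·M_3 = 6(Δ_2 - Δ_1) = -42
Clamped end conditions give two more equations: 2h_0·M_0 + h_0·M_1 = 6(Δ_0 - S'(0)) = 42 and h_2·M_2 + 2h_2·M_3 = 6(S'(3) - Δ_2) = 60.
Hence M_0 = 80/3, M_1 = -34/3, M_2 = -52/3, M_3 = 116/3.
On [2, 3], S(t) = 7 - 23/3·(t - 2) - 26/3·(t - 2)² + 28/3·(t - 2)³.
With (t - 2) = 2/3: S(8/3) = 65/81.

0.8025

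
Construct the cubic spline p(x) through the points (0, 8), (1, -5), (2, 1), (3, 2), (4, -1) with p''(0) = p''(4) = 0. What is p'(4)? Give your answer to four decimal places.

With m_i denoting the second derivative at x_i, h_i = 1, 1, 1, 1, and Δ_i = (y_(i+1) − y_i)/h_i = -13, 6, 1, -3:
  1·m_0 + 4·m_1 + 1·m_2 = 6(Δ_1 - Δ_0) = 114
  1·m_1 + 4·m_2 + 1·m_3 = 6(Δ_2 - Δ_1) = -30
  1·m_2 + 4·m_3 + 1·m_4 = 6(Δ_3 - Δ_2) = -24
Natural end conditions: m_0 = m_4 = 0.
Hence m_0 = 0, m_1 = 129/4, m_2 = -15, m_3 = -9/4, m_4 = 0.
On [3, 4], p'(x) = b_3 + 2c_3·(x - 3) + 3d_3·(x - 3)² with b_3 = Δ_3 - h_3(2m_3 + m_4)/6 = -9/4, c_3 = m_3/2 = -9/8, d_3 = (m_4 - m_3)/(6h_3) = 3/8. So p'(4) = -27/8.

-3.3750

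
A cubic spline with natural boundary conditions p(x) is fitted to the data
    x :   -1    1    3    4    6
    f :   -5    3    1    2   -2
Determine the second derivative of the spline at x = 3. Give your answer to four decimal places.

With M_i denoting the second derivative at x_i, h_i = 2, 2, 1, 2, and Δ_i = (y_(i+1) − y_i)/h_i = 4, -1, 1, -2:
  2·M_0 + 8·M_1 + 2·M_2 = 6(Δ_1 - Δ_0) = -30
  2·M_1 + 6·M_2 + 1·M_3 = 6(Δ_2 - Δ_1) = 12
  1·M_2 + 6·M_3 + 2·M_4 = 6(Δ_3 - Δ_2) = -18
Natural end conditions: M_0 = M_4 = 0.
Hence M_0 = 0, M_1 = -615/128, M_2 = 135/32, M_3 = -237/64, M_4 = 0.

4.2188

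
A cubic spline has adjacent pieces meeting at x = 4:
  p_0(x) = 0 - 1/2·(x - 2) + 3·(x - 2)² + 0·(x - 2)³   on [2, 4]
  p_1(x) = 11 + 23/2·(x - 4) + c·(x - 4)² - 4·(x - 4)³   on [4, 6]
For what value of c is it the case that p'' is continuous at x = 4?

3

p_0''(x) = 6 + 0·(x - 2), so p_0''(4) = 6. On the right, p_1''(4) = 2c, so c = 3.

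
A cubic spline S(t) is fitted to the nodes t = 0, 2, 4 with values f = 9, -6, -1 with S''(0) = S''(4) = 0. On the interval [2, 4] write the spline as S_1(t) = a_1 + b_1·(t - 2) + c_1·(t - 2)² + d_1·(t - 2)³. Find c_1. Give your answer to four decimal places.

Write m_i for S''(x_i). With h_i = 2, 2 and divided differences Δ_i = -15/2, 5/2, the continuity of S' gives the tridiagonal system
  2·m_0 + 8·m_1 + 2·m_2 = 6(Δ_1 - Δ_0) = 60
Natural end conditions: m_0 = m_2 = 0.
Hence m_0 = 0, m_1 = 15/2, m_2 = 0.
On [2, 4], with S_1(t) = a_1 + b_1·(t - 2) + c_1·(t - 2)² + d_1·(t - 2)³: c_1 = m_1/2 = 15/4, d_1 = (m_2 - m_1)/(6h_1) = -5/8, b_1 = Δ_1 - h_1(2m_1 + m_2)/6 = -5/2.

3.7500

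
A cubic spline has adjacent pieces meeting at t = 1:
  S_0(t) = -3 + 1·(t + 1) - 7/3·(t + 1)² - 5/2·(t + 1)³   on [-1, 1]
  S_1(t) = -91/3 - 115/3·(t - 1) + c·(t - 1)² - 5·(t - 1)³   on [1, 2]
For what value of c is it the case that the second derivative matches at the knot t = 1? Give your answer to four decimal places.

S_0''(t) = -14/3 - 15·(t + 1), so S_0''(1) = -104/3. On the right, S_1''(1) = 2c, so c = -52/3.

-17.3333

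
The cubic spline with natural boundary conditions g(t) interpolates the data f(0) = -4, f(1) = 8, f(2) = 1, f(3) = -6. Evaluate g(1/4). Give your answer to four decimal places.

Put M_i = g'' at the i-th knot. Here h = (1, 1, 1) and Δ = (12, -7, -7), so the interior equations h_(i-1)·M_(i-1) + 2(h_(i-1)+h_i)·M_i + h_i·M_(i+1) = 6(Δ_i − Δ_(i-1)) read
  1·M_0 + 4·M_1 + 1·M_2 = 6(Δ_1 - Δ_0) = -114
  1·M_1 + 4·M_2 + 1·M_3 = 6(Δ_2 - Δ_1) = 0
Natural end conditions: M_0 = M_3 = 0.
Solving: M_0 = 0, M_1 = -152/5, M_2 = 38/5, M_3 = 0.
On [0, 1], g(t) = -4 + 256/15·t + 0·t² - 76/15·t³.
With t = 1/4: g(1/4) = 3/16.

0.1875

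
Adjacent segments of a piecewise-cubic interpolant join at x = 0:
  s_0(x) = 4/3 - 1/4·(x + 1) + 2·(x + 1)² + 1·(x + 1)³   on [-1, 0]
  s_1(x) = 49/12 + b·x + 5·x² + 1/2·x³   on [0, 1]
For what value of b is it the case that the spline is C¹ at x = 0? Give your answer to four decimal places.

6.7500

s_0'(x) = -1/4 + 4·(x + 1) + 3·(x + 1)², so s_0'(0) = 27/4. On the right, s_1'(0) = b, so b = 27/4.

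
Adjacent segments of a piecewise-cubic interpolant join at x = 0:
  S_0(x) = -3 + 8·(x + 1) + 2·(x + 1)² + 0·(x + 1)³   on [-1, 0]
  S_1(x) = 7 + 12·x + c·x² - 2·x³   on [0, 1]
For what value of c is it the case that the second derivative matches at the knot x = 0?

S_0''(x) = 4 + 0·(x + 1), so S_0''(0) = 4. On the right, S_1''(0) = 2c, so c = 2.

2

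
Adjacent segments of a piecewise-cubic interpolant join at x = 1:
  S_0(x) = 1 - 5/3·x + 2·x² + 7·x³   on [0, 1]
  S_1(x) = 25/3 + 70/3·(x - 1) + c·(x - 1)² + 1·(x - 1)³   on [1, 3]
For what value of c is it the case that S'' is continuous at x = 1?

23

S_0''(x) = 4 + 42·x, so S_0''(1) = 46. On the right, S_1''(1) = 2c, so c = 23.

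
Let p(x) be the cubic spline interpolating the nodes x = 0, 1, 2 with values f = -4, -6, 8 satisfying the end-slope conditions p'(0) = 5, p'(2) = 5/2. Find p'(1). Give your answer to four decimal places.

Let m_i = p''(x_i). Step sizes h_i = 1, 1; slopes of the chords Δ_i = (y_(i+1) - y_i)/h_i = -2, 14.
  1·m_0 + 4·m_1 + 1·m_2 = 6(Δ_1 - Δ_0) = 96
Clamped end conditions give two more equations: 2h_0·m_0 + h_0·m_1 = 6(Δ_0 - p'(0)) = -42 and h_1·m_1 + 2h_1·m_2 = 6(p'(2) - Δ_1) = -69.
Forward elimination and back-substitution give m_0 = -185/4, m_1 = 101/2, m_2 = -239/4.
On [1, 2], p'(x) = b_1 + 2c_1·(x - 1) + 3d_1·(x - 1)² with b_1 = Δ_1 - h_1(2m_1 + m_2)/6 = 57/8, c_1 = m_1/2 = 101/4, d_1 = (m_2 - m_1)/(6h_1) = -147/8. So p'(1) = 57/8.

7.1250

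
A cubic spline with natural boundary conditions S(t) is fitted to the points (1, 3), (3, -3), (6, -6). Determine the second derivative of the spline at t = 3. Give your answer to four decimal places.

With σ_i denoting the second derivative at x_i, h_i = 2, 3, and Δ_i = (y_(i+1) − y_i)/h_i = -3, -1:
  2·σ_0 + 10·σ_1 + 3·σ_2 = 6(Δ_1 - Δ_0) = 12
Natural end conditions: σ_0 = σ_2 = 0.
Solving: σ_0 = 0, σ_1 = 6/5, σ_2 = 0.

1.2000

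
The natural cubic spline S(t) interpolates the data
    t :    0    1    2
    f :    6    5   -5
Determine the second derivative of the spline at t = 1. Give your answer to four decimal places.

Put m_i = S'' at the i-th knot. Here h = (1, 1) and Δ = (-1, -10), so the interior equations h_(i-1)·m_(i-1) + 2(h_(i-1)+h_i)·m_i + h_i·m_(i+1) = 6(Δ_i − Δ_(i-1)) read
  1·m_0 + 4·m_1 + 1·m_2 = 6(Δ_1 - Δ_0) = -54
Natural end conditions: m_0 = m_2 = 0.
Hence m_0 = 0, m_1 = -27/2, m_2 = 0.

-13.5000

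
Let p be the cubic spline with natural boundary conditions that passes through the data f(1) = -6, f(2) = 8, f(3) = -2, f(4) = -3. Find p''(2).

-42

Put σ_i = p'' at the i-th knot. Here h = (1, 1, 1) and Δ = (14, -10, -1), so the interior equations h_(i-1)·σ_(i-1) + 2(h_(i-1)+h_i)·σ_i + h_i·σ_(i+1) = 6(Δ_i − Δ_(i-1)) read
  1·σ_0 + 4·σ_1 + 1·σ_2 = 6(Δ_1 - Δ_0) = -144
  1·σ_1 + 4·σ_2 + 1·σ_3 = 6(Δ_2 - Δ_1) = 54
Natural end conditions: σ_0 = σ_3 = 0.
Hence σ_0 = 0, σ_1 = -42, σ_2 = 24, σ_3 = 0.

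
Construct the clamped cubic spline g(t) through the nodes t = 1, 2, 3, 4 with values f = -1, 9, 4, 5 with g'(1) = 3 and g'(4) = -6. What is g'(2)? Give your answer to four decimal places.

Let M_i = g''(x_i). Step sizes h_i = 1, 1, 1; slopes of the chords Δ_i = (y_(i+1) - y_i)/h_i = 10, -5, 1.
  1·M_0 + 4·M_1 + 1·M_2 = 6(Δ_1 - Δ_0) = -90
  1·M_1 + 4·M_2 + 1·M_3 = 6(Δ_2 - Δ_1) = 36
Clamped end conditions give two more equations: 2h_0·M_0 + h_0·M_1 = 6(Δ_0 - g'(1)) = 42 and h_2·M_2 + 2h_2·M_3 = 6(g'(4) - Δ_2) = -42.
Solving: M_0 = 204/5, M_1 = -198/5, M_2 = 138/5, M_3 = -174/5.
On [2, 3], g'(t) = b_1 + 2c_1·(t - 2) + 3d_1·(t - 2)² with b_1 = Δ_1 - h_1(2M_1 + M_2)/6 = 18/5, c_1 = M_1/2 = -99/5, d_1 = (M_2 - M_1)/(6h_1) = 56/5. So g'(2) = 18/5.

3.6000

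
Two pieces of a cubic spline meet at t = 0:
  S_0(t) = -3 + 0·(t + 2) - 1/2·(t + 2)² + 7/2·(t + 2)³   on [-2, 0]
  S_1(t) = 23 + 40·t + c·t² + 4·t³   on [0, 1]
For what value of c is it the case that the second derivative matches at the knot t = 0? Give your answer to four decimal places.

S_0''(t) = -1 + 21·(t + 2), so S_0''(0) = 41. On the right, S_1''(0) = 2c, so c = 41/2.

20.5000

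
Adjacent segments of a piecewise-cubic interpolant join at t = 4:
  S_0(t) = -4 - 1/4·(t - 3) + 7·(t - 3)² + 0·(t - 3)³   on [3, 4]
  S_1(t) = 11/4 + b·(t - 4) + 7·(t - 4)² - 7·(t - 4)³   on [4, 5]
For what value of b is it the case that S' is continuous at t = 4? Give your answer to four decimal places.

13.7500

S_0'(t) = -1/4 + 14·(t - 3) + 0·(t - 3)², so S_0'(4) = 55/4. On the right, S_1'(4) = b, so b = 55/4.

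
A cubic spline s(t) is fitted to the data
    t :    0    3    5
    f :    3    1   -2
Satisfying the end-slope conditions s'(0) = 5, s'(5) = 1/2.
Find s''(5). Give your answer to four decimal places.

2.6000

Let M_i = s''(x_i). Step sizes h_i = 3, 2; slopes of the chords Δ_i = (y_(i+1) - y_i)/h_i = -2/3, -3/2.
  3·M_0 + 10·M_1 + 2·M_2 = 6(Δ_1 - Δ_0) = -5
Clamped end conditions give two more equations: 2h_0·M_0 + h_0·M_1 = 6(Δ_0 - s'(0)) = -34 and h_1·M_1 + 2h_1·M_2 = 6(s'(5) - Δ_1) = 12.
Solving the tridiagonal system: M_0 = -91/15, M_1 = 4/5, M_2 = 13/5.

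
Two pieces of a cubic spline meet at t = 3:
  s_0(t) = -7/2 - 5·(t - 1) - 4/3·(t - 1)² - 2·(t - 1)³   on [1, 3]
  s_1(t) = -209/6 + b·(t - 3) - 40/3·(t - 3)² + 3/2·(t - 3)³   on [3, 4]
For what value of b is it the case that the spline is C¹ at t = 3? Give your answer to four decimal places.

s_0'(t) = -5 - 8/3·(t - 1) - 6·(t - 1)², so s_0'(3) = -103/3. On the right, s_1'(3) = b, so b = -103/3.

-34.3333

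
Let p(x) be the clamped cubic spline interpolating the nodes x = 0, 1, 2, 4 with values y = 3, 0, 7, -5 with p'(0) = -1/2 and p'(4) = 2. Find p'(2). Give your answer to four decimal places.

2.8636

Write M_i for p''(x_i). With h_i = 1, 1, 2 and divided differences Δ_i = -3, 7, -6, the continuity of p' gives the tridiagonal system
  1·M_0 + 4·M_1 + 1·M_2 = 6(Δ_1 - Δ_0) = 60
  1·M_1 + 6·M_2 + 2·M_3 = 6(Δ_2 - Δ_1) = -78
Clamped end conditions give two more equations: 2h_0·M_0 + h_0·M_1 = 6(Δ_0 - p'(0)) = -15 and h_2·M_2 + 2h_2·M_3 = 6(p'(4) - Δ_2) = 48.
Forward elimination and back-substitution give M_0 = -229/11, M_1 = 293/11, M_2 = -283/11, M_3 = 547/22.
On [2, 4], p'(x) = b_2 + 2c_2·(x - 2) + 3d_2·(x - 2)² with b_2 = Δ_2 - h_2(2M_2 + M_3)/6 = 63/22, c_2 = M_2/2 = -283/22, d_2 = (M_3 - M_2)/(6h_2) = 371/88. So p'(2) = 63/22.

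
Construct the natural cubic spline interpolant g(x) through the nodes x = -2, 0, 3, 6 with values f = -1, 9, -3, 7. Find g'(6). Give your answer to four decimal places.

Put M_i = g'' at the i-th knot. Here h = (2, 3, 3) and Δ = (5, -4, 10/3), so the interior equations h_(i-1)·M_(i-1) + 2(h_(i-1)+h_i)·M_i + h_i·M_(i+1) = 6(Δ_i − Δ_(i-1)) read
  2·M_0 + 10·M_1 + 3·M_2 = 6(Δ_1 - Δ_0) = -54
  3·M_1 + 12·M_2 + 3·M_3 = 6(Δ_2 - Δ_1) = 44
Natural end conditions: M_0 = M_3 = 0.
Hence M_0 = 0, M_1 = -260/37, M_2 = 602/111, M_3 = 0.
On [3, 6], g'(x) = b_2 + 2c_2·(x - 3) + 3d_2·(x - 3)² with b_2 = Δ_2 - h_2(2M_2 + M_3)/6 = -232/111, c_2 = M_2/2 = 301/111, d_2 = (M_3 - M_2)/(6h_2) = -301/999. So g'(6) = 671/111.

6.0450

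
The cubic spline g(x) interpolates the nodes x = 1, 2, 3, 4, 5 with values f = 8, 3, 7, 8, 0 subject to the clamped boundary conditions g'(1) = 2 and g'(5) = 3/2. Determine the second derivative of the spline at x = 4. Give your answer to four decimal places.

With M_i denoting the second derivative at x_i, h_i = 1, 1, 1, 1, and Δ_i = (y_(i+1) − y_i)/h_i = -5, 4, 1, -8:
  1·M_0 + 4·M_1 + 1·M_2 = 6(Δ_1 - Δ_0) = 54
  1·M_1 + 4·M_2 + 1·M_3 = 6(Δ_2 - Δ_1) = -18
  1·M_2 + 4·M_3 + 1·M_4 = 6(Δ_3 - Δ_2) = -54
Clamped end conditions give two more equations: 2h_0·M_0 + h_0·M_1 = 6(Δ_0 - g'(1)) = -42 and h_3·M_3 + 2h_3·M_4 = 6(g'(5) - Δ_3) = 57.
Solving: M_0 = -259/8, M_1 = 91/4, M_2 = -37/8, M_3 = -89/4, M_4 = 317/8.

-22.2500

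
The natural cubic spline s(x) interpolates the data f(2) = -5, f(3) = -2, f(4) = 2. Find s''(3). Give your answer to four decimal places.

1.5000

Let M_i = s''(x_i). Step sizes h_i = 1, 1; slopes of the chords Δ_i = (y_(i+1) - y_i)/h_i = 3, 4.
  1·M_0 + 4·M_1 + 1·M_2 = 6(Δ_1 - Δ_0) = 6
Natural end conditions: M_0 = M_2 = 0.
Solving: M_0 = 0, M_1 = 3/2, M_2 = 0.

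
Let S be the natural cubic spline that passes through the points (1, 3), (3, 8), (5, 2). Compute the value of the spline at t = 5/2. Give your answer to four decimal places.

7.6523

With M_i denoting the second derivative at x_i, h_i = 2, 2, and Δ_i = (y_(i+1) − y_i)/h_i = 5/2, -3:
  2·M_0 + 8·M_1 + 2·M_2 = 6(Δ_1 - Δ_0) = -33
Natural end conditions: M_0 = M_2 = 0.
Solving: M_0 = 0, M_1 = -33/8, M_2 = 0.
On [1, 3], S(t) = 3 + 31/8·(t - 1) + 0·(t - 1)² - 11/32·(t - 1)³.
With (t - 1) = 3/2: S(5/2) = 1959/256.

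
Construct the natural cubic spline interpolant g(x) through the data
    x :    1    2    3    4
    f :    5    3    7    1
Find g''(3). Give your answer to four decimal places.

-18.4000

Write σ_i for g''(x_i). With h_i = 1, 1, 1 and divided differences Δ_i = -2, 4, -6, the continuity of g' gives the tridiagonal system
  1·σ_0 + 4·σ_1 + 1·σ_2 = 6(Δ_1 - Δ_0) = 36
  1·σ_1 + 4·σ_2 + 1·σ_3 = 6(Δ_2 - Δ_1) = -60
Natural end conditions: σ_0 = σ_3 = 0.
Forward elimination and back-substitution give σ_0 = 0, σ_1 = 68/5, σ_2 = -92/5, σ_3 = 0.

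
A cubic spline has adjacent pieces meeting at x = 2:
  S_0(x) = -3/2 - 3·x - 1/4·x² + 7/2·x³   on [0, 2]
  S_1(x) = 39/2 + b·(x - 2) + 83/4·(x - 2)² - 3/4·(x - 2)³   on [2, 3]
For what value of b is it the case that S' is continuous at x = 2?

38

S_0'(x) = -3 - 1/2·x + 21/2·x², so S_0'(2) = 38. On the right, S_1'(2) = b, so b = 38.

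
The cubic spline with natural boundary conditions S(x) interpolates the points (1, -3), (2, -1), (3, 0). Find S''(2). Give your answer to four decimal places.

-1.5000

Let m_i = S''(x_i). Step sizes h_i = 1, 1; slopes of the chords Δ_i = (y_(i+1) - y_i)/h_i = 2, 1.
  1·m_0 + 4·m_1 + 1·m_2 = 6(Δ_1 - Δ_0) = -6
Natural end conditions: m_0 = m_2 = 0.
Hence m_0 = 0, m_1 = -3/2, m_2 = 0.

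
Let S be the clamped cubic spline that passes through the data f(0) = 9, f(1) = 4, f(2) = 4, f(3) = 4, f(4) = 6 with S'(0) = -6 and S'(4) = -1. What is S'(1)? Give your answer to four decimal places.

Write σ_i for S''(x_i). With h_i = 1, 1, 1, 1 and divided differences Δ_i = -5, 0, 0, 2, the continuity of S' gives the tridiagonal system
  1·σ_0 + 4·σ_1 + 1·σ_2 = 6(Δ_1 - Δ_0) = 30
  1·σ_1 + 4·σ_2 + 1·σ_3 = 6(Δ_2 - Δ_1) = 0
  1·σ_2 + 4·σ_3 + 1·σ_4 = 6(Δ_3 - Δ_2) = 12
Clamped end conditions give two more equations: 2h_0·σ_0 + h_0·σ_1 = 6(Δ_0 - S'(0)) = 6 and h_3·σ_3 + 2h_3·σ_4 = 6(S'(4) - Δ_3) = -18.
Forward elimination and back-substitution give σ_0 = -10/7, σ_1 = 62/7, σ_2 = -4, σ_3 = 50/7, σ_4 = -88/7.
On [1, 2], S'(x) = b_1 + 2c_1·(x - 1) + 3d_1·(x - 1)² with b_1 = Δ_1 - h_1(2σ_1 + σ_2)/6 = -16/7, c_1 = σ_1/2 = 31/7, d_1 = (σ_2 - σ_1)/(6h_1) = -15/7. So S'(1) = -16/7.

-2.2857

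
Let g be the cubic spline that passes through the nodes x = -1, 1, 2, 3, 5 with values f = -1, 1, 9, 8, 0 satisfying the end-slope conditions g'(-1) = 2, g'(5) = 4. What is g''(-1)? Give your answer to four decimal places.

Write M_i for g''(x_i). With h_i = 2, 1, 1, 2 and divided differences Δ_i = 1, 8, -1, -4, the continuity of g' gives the tridiagonal system
  2·M_0 + 6·M_1 + 1·M_2 = 6(Δ_1 - Δ_0) = 42
  1·M_1 + 4·M_2 + 1·M_3 = 6(Δ_2 - Δ_1) = -54
  1·M_2 + 6·M_3 + 2·M_4 = 6(Δ_3 - Δ_2) = -18
Clamped end conditions give two more equations: 2h_0·M_0 + h_0·M_1 = 6(Δ_0 - g'(-1)) = -6 and h_3·M_3 + 2h_3·M_4 = 6(g'(5) - Δ_3) = 48.
Solving the tridiagonal system: M_0 = -451/60, M_1 = 361/30, M_2 = -91/6, M_3 = -161/30, M_4 = 881/60.

-7.5167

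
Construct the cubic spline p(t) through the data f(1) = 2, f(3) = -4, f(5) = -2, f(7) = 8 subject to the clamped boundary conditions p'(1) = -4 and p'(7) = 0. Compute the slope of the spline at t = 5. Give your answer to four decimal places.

Let M_i = p''(x_i). Step sizes h_i = 2, 2, 2; slopes of the chords Δ_i = (y_(i+1) - y_i)/h_i = -3, 1, 5.
  2·M_0 + 8·M_1 + 2·M_2 = 6(Δ_1 - Δ_0) = 24
  2·M_1 + 8·M_2 + 2·M_3 = 6(Δ_2 - Δ_1) = 24
Clamped end conditions give two more equations: 2h_0·M_0 + h_0·M_1 = 6(Δ_0 - p'(1)) = 6 and h_2·M_2 + 2h_2·M_3 = 6(p'(7) - Δ_2) = -30.
Forward elimination and back-substitution give M_0 = 11/15, M_1 = 23/15, M_2 = 77/15, M_3 = -151/15.
On [5, 7], p'(t) = b_2 + 2c_2·(t - 5) + 3d_2·(t - 5)² with b_2 = Δ_2 - h_2(2M_2 + M_3)/6 = 74/15, c_2 = M_2/2 = 77/30, d_2 = (M_3 - M_2)/(6h_2) = -19/15. So p'(5) = 74/15.

4.9333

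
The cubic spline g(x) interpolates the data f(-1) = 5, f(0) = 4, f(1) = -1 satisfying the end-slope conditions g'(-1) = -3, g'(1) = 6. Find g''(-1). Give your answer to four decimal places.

16.5000

Let m_i = g''(x_i). Step sizes h_i = 1, 1; slopes of the chords Δ_i = (y_(i+1) - y_i)/h_i = -1, -5.
  1·m_0 + 4·m_1 + 1·m_2 = 6(Δ_1 - Δ_0) = -24
Clamped end conditions give two more equations: 2h_0·m_0 + h_0·m_1 = 6(Δ_0 - g'(-1)) = 12 and h_1·m_1 + 2h_1·m_2 = 6(g'(1) - Δ_1) = 66.
Solving the tridiagonal system: m_0 = 33/2, m_1 = -21, m_2 = 87/2.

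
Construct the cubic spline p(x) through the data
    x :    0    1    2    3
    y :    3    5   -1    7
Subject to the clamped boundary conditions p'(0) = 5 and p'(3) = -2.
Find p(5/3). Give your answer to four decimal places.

-0.3037

With M_i denoting the second derivative at x_i, h_i = 1, 1, 1, and Δ_i = (y_(i+1) − y_i)/h_i = 2, -6, 8:
  1·M_0 + 4·M_1 + 1·M_2 = 6(Δ_1 - Δ_0) = -48
  1·M_1 + 4·M_2 + 1·M_3 = 6(Δ_2 - Δ_1) = 84
Clamped end conditions give two more equations: 2h_0·M_0 + h_0·M_1 = 6(Δ_0 - p'(0)) = -18 and h_2·M_2 + 2h_2·M_3 = 6(p'(3) - Δ_2) = -60.
Hence M_0 = 32/15, M_1 = -334/15, M_2 = 584/15, M_3 = -742/15.
On [1, 2], p(x) = 5 - 76/15·(x - 1) - 167/15·(x - 1)² + 51/5·(x - 1)³.
With (x - 1) = 2/3: p(5/3) = -41/135.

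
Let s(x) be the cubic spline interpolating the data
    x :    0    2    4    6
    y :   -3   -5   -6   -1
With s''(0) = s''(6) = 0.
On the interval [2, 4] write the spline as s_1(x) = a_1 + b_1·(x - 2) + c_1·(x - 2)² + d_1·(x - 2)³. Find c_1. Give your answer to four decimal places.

With M_i denoting the second derivative at x_i, h_i = 2, 2, 2, and Δ_i = (y_(i+1) − y_i)/h_i = -1, -1/2, 5/2:
  2·M_0 + 8·M_1 + 2·M_2 = 6(Δ_1 - Δ_0) = 3
  2·M_1 + 8·M_2 + 2·M_3 = 6(Δ_2 - Δ_1) = 18
Natural end conditions: M_0 = M_3 = 0.
Forward elimination and back-substitution give M_0 = 0, M_1 = -1/5, M_2 = 23/10, M_3 = 0.
On [2, 4], with s_1(x) = a_1 + b_1·(x - 2) + c_1·(x - 2)² + d_1·(x - 2)³: c_1 = M_1/2 = -1/10, d_1 = (M_2 - M_1)/(6h_1) = 5/24, b_1 = Δ_1 - h_1(2M_1 + M_2)/6 = -17/15.

-0.1000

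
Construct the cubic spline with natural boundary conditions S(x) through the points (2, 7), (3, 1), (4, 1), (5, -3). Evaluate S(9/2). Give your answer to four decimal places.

-0.4500

Write M_i for S''(x_i). With h_i = 1, 1, 1 and divided differences Δ_i = -6, 0, -4, the continuity of S' gives the tridiagonal system
  1·M_0 + 4·M_1 + 1·M_2 = 6(Δ_1 - Δ_0) = 36
  1·M_1 + 4·M_2 + 1·M_3 = 6(Δ_2 - Δ_1) = -24
Natural end conditions: M_0 = M_3 = 0.
Forward elimination and back-substitution give M_0 = 0, M_1 = 56/5, M_2 = -44/5, M_3 = 0.
On [4, 5], S(x) = 1 - 16/15·(x - 4) - 22/5·(x - 4)² + 22/15·(x - 4)³.
With (x - 4) = 1/2: S(9/2) = -9/20.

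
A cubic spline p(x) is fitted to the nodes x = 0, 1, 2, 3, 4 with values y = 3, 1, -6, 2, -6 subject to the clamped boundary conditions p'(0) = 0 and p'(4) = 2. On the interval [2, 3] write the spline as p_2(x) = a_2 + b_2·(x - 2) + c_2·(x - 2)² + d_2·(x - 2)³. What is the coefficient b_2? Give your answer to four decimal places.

2.9286

Write σ_i for p''(x_i). With h_i = 1, 1, 1, 1 and divided differences Δ_i = -2, -7, 8, -8, the continuity of p' gives the tridiagonal system
  1·σ_0 + 4·σ_1 + 1·σ_2 = 6(Δ_1 - Δ_0) = -30
  1·σ_1 + 4·σ_2 + 1·σ_3 = 6(Δ_2 - Δ_1) = 90
  1·σ_2 + 4·σ_3 + 1·σ_4 = 6(Δ_3 - Δ_2) = -96
Clamped end conditions give two more equations: 2h_0·σ_0 + h_0·σ_1 = 6(Δ_0 - p'(0)) = -12 and h_3·σ_3 + 2h_3·σ_4 = 6(p'(4) - Δ_3) = 60.
Solving: σ_0 = 83/28, σ_1 = -251/14, σ_2 = 155/4, σ_3 = -659/14, σ_4 = 1499/28.
On [2, 3], with p_2(x) = a_2 + b_2·(x - 2) + c_2·(x - 2)² + d_2·(x - 2)³: c_2 = σ_2/2 = 155/8, d_2 = (σ_3 - σ_2)/(6h_2) = -801/56, b_2 = Δ_2 - h_2(2σ_2 + σ_3)/6 = 41/14.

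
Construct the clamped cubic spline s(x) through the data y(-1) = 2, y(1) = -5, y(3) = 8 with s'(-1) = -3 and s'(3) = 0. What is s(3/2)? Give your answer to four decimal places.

-2.1250

Write m_i for s''(x_i). With h_i = 2, 2 and divided differences Δ_i = -7/2, 13/2, the continuity of s' gives the tridiagonal system
  2·m_0 + 8·m_1 + 2·m_2 = 6(Δ_1 - Δ_0) = 60
Clamped end conditions give two more equations: 2h_0·m_0 + h_0·m_1 = 6(Δ_0 - s'(-1)) = -3 and h_1·m_1 + 2h_1·m_2 = 6(s'(3) - Δ_1) = -39.
Forward elimination and back-substitution give m_0 = -15/2, m_1 = 27/2, m_2 = -33/2.
On [1, 3], s(x) = -5 + 3·(x - 1) + 27/4·(x - 1)² - 5/2·(x - 1)³.
With (x - 1) = 1/2: s(3/2) = -17/8.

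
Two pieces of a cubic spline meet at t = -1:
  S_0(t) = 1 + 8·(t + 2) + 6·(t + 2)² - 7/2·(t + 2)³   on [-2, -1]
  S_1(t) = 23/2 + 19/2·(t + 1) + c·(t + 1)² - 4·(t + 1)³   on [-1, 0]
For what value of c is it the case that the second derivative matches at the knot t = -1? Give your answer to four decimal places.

-4.5000

S_0''(t) = 12 - 21·(t + 2), so S_0''(-1) = -9. On the right, S_1''(-1) = 2c, so c = -9/2.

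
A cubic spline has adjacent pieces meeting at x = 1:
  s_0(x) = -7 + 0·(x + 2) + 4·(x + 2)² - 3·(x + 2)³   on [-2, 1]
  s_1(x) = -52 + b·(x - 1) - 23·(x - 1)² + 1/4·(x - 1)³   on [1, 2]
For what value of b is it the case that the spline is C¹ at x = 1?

-57

s_0'(x) = 0 + 8·(x + 2) - 9·(x + 2)², so s_0'(1) = -57. On the right, s_1'(1) = b, so b = -57.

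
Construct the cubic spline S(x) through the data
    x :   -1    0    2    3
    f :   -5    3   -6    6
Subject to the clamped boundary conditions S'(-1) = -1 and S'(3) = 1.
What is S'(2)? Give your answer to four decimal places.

Put m_i = S'' at the i-th knot. Here h = (1, 2, 1) and Δ = (8, -9/2, 12), so the interior equations h_(i-1)·m_(i-1) + 2(h_(i-1)+h_i)·m_i + h_i·m_(i+1) = 6(Δ_i − Δ_(i-1)) read
  1·m_0 + 6·m_1 + 2·m_2 = 6(Δ_1 - Δ_0) = -75
  2·m_1 + 6·m_2 + 1·m_3 = 6(Δ_2 - Δ_1) = 99
Clamped end conditions give two more equations: 2h_0·m_0 + h_0·m_1 = 6(Δ_0 - S'(-1)) = 54 and h_2·m_2 + 2h_2·m_3 = 6(S'(3) - Δ_2) = -66.
Solving: m_0 = 299/7, m_1 = -220/7, m_2 = 248/7, m_3 = -355/7.
On [2, 3], S'(x) = b_2 + 2c_2·(x - 2) + 3d_2·(x - 2)² with b_2 = Δ_2 - h_2(2m_2 + m_3)/6 = 121/14, c_2 = m_2/2 = 124/7, d_2 = (m_3 - m_2)/(6h_2) = -201/14. So S'(2) = 121/14.

8.6429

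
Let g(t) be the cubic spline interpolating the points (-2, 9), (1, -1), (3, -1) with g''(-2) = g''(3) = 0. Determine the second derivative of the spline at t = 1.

2

Put m_i = g'' at the i-th knot. Here h = (3, 2) and Δ = (-10/3, 0), so the interior equations h_(i-1)·m_(i-1) + 2(h_(i-1)+h_i)·m_i + h_i·m_(i+1) = 6(Δ_i − Δ_(i-1)) read
  3·m_0 + 10·m_1 + 2·m_2 = 6(Δ_1 - Δ_0) = 20
Natural end conditions: m_0 = m_2 = 0.
Hence m_0 = 0, m_1 = 2, m_2 = 0.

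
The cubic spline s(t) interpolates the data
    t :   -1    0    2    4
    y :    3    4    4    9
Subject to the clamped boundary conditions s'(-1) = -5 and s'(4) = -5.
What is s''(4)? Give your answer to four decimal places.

-14.9348

With m_i denoting the second derivative at x_i, h_i = 1, 2, 2, and Δ_i = (y_(i+1) − y_i)/h_i = 1, 0, 5/2:
  1·m_0 + 6·m_1 + 2·m_2 = 6(Δ_1 - Δ_0) = -6
  2·m_1 + 8·m_2 + 2·m_3 = 6(Δ_2 - Δ_1) = 15
Clamped end conditions give two more equations: 2h_0·m_0 + h_0·m_1 = 6(Δ_0 - s'(-1)) = 36 and h_2·m_2 + 2h_2·m_3 = 6(s'(4) - Δ_2) = -45.
Solving: m_0 = 495/23, m_1 = -162/23, m_2 = 339/46, m_3 = -687/46.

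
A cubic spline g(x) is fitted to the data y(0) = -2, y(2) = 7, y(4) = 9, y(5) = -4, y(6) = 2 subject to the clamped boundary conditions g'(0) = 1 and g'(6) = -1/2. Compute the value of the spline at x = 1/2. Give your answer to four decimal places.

Write m_i for g''(x_i). With h_i = 2, 2, 1, 1 and divided differences Δ_i = 9/2, 1, -13, 6, the continuity of g' gives the tridiagonal system
  2·m_0 + 8·m_1 + 2·m_2 = 6(Δ_1 - Δ_0) = -21
  2·m_1 + 6·m_2 + 1·m_3 = 6(Δ_2 - Δ_1) = -84
  1·m_2 + 4·m_3 + 1·m_4 = 6(Δ_3 - Δ_2) = 114
Clamped end conditions give two more equations: 2h_0·m_0 + h_0·m_1 = 6(Δ_0 - g'(0)) = 21 and h_3·m_3 + 2h_3·m_4 = 6(g'(6) - Δ_3) = -39.
Solving the tridiagonal system: m_0 = 61/14, m_1 = 25/14, m_2 = -22, m_3 = 311/7, m_4 = -292/7.
On [0, 2], g(x) = -2 + 1·x + 61/28·x² - 3/14·x³.
With x = 1/2: g(1/2) = -55/56.

-0.9821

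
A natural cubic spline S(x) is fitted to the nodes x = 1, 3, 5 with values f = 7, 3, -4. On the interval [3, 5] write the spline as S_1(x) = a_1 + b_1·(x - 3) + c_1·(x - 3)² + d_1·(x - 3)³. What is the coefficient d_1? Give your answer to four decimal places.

Put M_i = S'' at the i-th knot. Here h = (2, 2) and Δ = (-2, -7/2), so the interior equations h_(i-1)·M_(i-1) + 2(h_(i-1)+h_i)·M_i + h_i·M_(i+1) = 6(Δ_i − Δ_(i-1)) read
  2·M_0 + 8·M_1 + 2·M_2 = 6(Δ_1 - Δ_0) = -9
Natural end conditions: M_0 = M_2 = 0.
Hence M_0 = 0, M_1 = -9/8, M_2 = 0.
On [3, 5], with S_1(x) = a_1 + b_1·(x - 3) + c_1·(x - 3)² + d_1·(x - 3)³: c_1 = M_1/2 = -9/16, d_1 = (M_2 - M_1)/(6h_1) = 3/32, b_1 = Δ_1 - h_1(2M_1 + M_2)/6 = -11/4.

0.0938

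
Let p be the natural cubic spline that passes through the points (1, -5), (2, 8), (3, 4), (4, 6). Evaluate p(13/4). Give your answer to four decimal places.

3.6031

With σ_i denoting the second derivative at x_i, h_i = 1, 1, 1, and Δ_i = (y_(i+1) − y_i)/h_i = 13, -4, 2:
  1·σ_0 + 4·σ_1 + 1·σ_2 = 6(Δ_1 - Δ_0) = -102
  1·σ_1 + 4·σ_2 + 1·σ_3 = 6(Δ_2 - Δ_1) = 36
Natural end conditions: σ_0 = σ_3 = 0.
Hence σ_0 = 0, σ_1 = -148/5, σ_2 = 82/5, σ_3 = 0.
On [3, 4], p(x) = 4 - 52/15·(x - 3) + 41/5·(x - 3)² - 41/15·(x - 3)³.
With (x - 3) = 1/4: p(13/4) = 1153/320.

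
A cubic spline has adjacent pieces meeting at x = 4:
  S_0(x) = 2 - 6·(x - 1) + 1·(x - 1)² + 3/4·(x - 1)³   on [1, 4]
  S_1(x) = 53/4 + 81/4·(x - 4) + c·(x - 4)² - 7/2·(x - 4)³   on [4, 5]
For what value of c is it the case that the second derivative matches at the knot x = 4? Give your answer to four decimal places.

7.7500

S_0''(x) = 2 + 9/2·(x - 1), so S_0''(4) = 31/2. On the right, S_1''(4) = 2c, so c = 31/4.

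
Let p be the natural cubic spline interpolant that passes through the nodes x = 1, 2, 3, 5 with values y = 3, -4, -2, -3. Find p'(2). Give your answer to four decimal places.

Let m_i = p''(x_i). Step sizes h_i = 1, 1, 2; slopes of the chords Δ_i = (y_(i+1) - y_i)/h_i = -7, 2, -1/2.
  1·m_0 + 4·m_1 + 1·m_2 = 6(Δ_1 - Δ_0) = 54
  1·m_1 + 6·m_2 + 2·m_3 = 6(Δ_2 - Δ_1) = -15
Natural end conditions: m_0 = m_3 = 0.
Solving: m_0 = 0, m_1 = 339/23, m_2 = -114/23, m_3 = 0.
On [2, 3], p'(x) = b_1 + 2c_1·(x - 2) + 3d_1·(x - 2)² with b_1 = Δ_1 - h_1(2m_1 + m_2)/6 = -48/23, c_1 = m_1/2 = 339/46, d_1 = (m_2 - m_1)/(6h_1) = -151/46. So p'(2) = -48/23.

-2.0870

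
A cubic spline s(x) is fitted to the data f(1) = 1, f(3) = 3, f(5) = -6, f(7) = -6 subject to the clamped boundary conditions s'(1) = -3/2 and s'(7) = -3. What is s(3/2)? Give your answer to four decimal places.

1.0500

Put σ_i = s'' at the i-th knot. Here h = (2, 2, 2) and Δ = (1, -9/2, 0), so the interior equations h_(i-1)·σ_(i-1) + 2(h_(i-1)+h_i)·σ_i + h_i·σ_(i+1) = 6(Δ_i − Δ_(i-1)) read
  2·σ_0 + 8·σ_1 + 2·σ_2 = 6(Δ_1 - Δ_0) = -33
  2·σ_1 + 8·σ_2 + 2·σ_3 = 6(Δ_2 - Δ_1) = 27
Clamped end conditions give two more equations: 2h_0·σ_0 + h_0·σ_1 = 6(Δ_0 - s'(1)) = 15 and h_2·σ_2 + 2h_2·σ_3 = 6(s'(7) - Δ_2) = -18.
Solving the tridiagonal system: σ_0 = 77/10, σ_1 = -79/10, σ_2 = 37/5, σ_3 = -41/5.
On [1, 3], s(x) = 1 - 3/2·(x - 1) + 77/20·(x - 1)² - 13/10·(x - 1)³.
With (x - 1) = 1/2: s(3/2) = 21/20.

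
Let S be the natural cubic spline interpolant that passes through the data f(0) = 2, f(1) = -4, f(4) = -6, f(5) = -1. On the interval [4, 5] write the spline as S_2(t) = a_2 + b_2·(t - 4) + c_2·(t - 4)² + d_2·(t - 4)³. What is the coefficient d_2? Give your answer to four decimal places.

Put m_i = S'' at the i-th knot. Here h = (1, 3, 1) and Δ = (-6, -2/3, 5), so the interior equations h_(i-1)·m_(i-1) + 2(h_(i-1)+h_i)·m_i + h_i·m_(i+1) = 6(Δ_i − Δ_(i-1)) read
  1·m_0 + 8·m_1 + 3·m_2 = 6(Δ_1 - Δ_0) = 32
  3·m_1 + 8·m_2 + 1·m_3 = 6(Δ_2 - Δ_1) = 34
Natural end conditions: m_0 = m_3 = 0.
Solving the tridiagonal system: m_0 = 0, m_1 = 14/5, m_2 = 16/5, m_3 = 0.
On [4, 5], with S_2(t) = a_2 + b_2·(t - 4) + c_2·(t - 4)² + d_2·(t - 4)³: c_2 = m_2/2 = 8/5, d_2 = (m_3 - m_2)/(6h_2) = -8/15, b_2 = Δ_2 - h_2(2m_2 + m_3)/6 = 59/15.

-0.5333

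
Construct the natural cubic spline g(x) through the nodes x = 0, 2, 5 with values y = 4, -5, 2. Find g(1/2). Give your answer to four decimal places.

1.1094

Let σ_i = g''(x_i). Step sizes h_i = 2, 3; slopes of the chords Δ_i = (y_(i+1) - y_i)/h_i = -9/2, 7/3.
  2·σ_0 + 10·σ_1 + 3·σ_2 = 6(Δ_1 - Δ_0) = 41
Natural end conditions: σ_0 = σ_2 = 0.
Forward elimination and back-substitution give σ_0 = 0, σ_1 = 41/10, σ_2 = 0.
On [0, 2], g(x) = 4 - 88/15·x + 0·x² + 41/120·x³.
With x = 1/2: g(1/2) = 71/64.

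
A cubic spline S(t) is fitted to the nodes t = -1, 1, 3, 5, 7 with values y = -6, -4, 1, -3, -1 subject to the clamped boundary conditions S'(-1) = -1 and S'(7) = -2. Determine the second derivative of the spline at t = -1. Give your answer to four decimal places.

Put σ_i = S'' at the i-th knot. Here h = (2, 2, 2, 2) and Δ = (1, 5/2, -2, 1), so the interior equations h_(i-1)·σ_(i-1) + 2(h_(i-1)+h_i)·σ_i + h_i·σ_(i+1) = 6(Δ_i − Δ_(i-1)) read
  2·σ_0 + 8·σ_1 + 2·σ_2 = 6(Δ_1 - Δ_0) = 9
  2·σ_1 + 8·σ_2 + 2·σ_3 = 6(Δ_2 - Δ_1) = -27
  2·σ_2 + 8·σ_3 + 2·σ_4 = 6(Δ_3 - Δ_2) = 18
Clamped end conditions give two more equations: 2h_0·σ_0 + h_0·σ_1 = 6(Δ_0 - S'(-1)) = 12 and h_3·σ_3 + 2h_3·σ_4 = 6(S'(7) - Δ_3) = -18.
Solving the tridiagonal system: σ_0 = 229/112, σ_1 = 107/56, σ_2 = -83/16, σ_3 = 299/56, σ_4 = -803/112.

2.0446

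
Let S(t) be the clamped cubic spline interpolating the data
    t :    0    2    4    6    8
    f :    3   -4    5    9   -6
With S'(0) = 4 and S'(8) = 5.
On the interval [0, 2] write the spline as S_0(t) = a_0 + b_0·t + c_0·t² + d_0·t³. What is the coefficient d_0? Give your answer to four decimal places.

Let σ_i = S''(x_i). Step sizes h_i = 2, 2, 2, 2; slopes of the chords Δ_i = (y_(i+1) - y_i)/h_i = -7/2, 9/2, 2, -15/2.
  2·σ_0 + 8·σ_1 + 2·σ_2 = 6(Δ_1 - Δ_0) = 48
  2·σ_1 + 8·σ_2 + 2·σ_3 = 6(Δ_2 - Δ_1) = -15
  2·σ_2 + 8·σ_3 + 2·σ_4 = 6(Δ_3 - Δ_2) = -57
Clamped end conditions give two more equations: 2h_0·σ_0 + h_0·σ_1 = 6(Δ_0 - S'(0)) = -45 and h_3·σ_3 + 2h_3·σ_4 = 6(S'(8) - Δ_3) = 75.
Solving: σ_0 = -1843/112, σ_1 = 583/56, σ_2 = -19/16, σ_3 = -737/56, σ_4 = 2837/112.
On [0, 2], with S_0(t) = a_0 + b_0·t + c_0·t² + d_0·t³: c_0 = σ_0/2 = -1843/224, d_0 = (σ_1 - σ_0)/(6h_0) = 1003/448, b_0 = Δ_0 - h_0(2σ_0 + σ_1)/6 = 4.

2.2388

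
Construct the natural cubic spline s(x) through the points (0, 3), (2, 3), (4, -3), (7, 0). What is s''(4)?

3

Put σ_i = s'' at the i-th knot. Here h = (2, 2, 3) and Δ = (0, -3, 1), so the interior equations h_(i-1)·σ_(i-1) + 2(h_(i-1)+h_i)·σ_i + h_i·σ_(i+1) = 6(Δ_i − Δ_(i-1)) read
  2·σ_0 + 8·σ_1 + 2·σ_2 = 6(Δ_1 - Δ_0) = -18
  2·σ_1 + 10·σ_2 + 3·σ_3 = 6(Δ_2 - Δ_1) = 24
Natural end conditions: σ_0 = σ_3 = 0.
Solving: σ_0 = 0, σ_1 = -3, σ_2 = 3, σ_3 = 0.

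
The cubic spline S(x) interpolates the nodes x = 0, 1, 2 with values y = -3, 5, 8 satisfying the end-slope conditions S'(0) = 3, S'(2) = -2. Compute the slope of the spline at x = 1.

Write σ_i for S''(x_i). With h_i = 1, 1 and divided differences Δ_i = 8, 3, the continuity of S' gives the tridiagonal system
  1·σ_0 + 4·σ_1 + 1·σ_2 = 6(Δ_1 - Δ_0) = -30
Clamped end conditions give two more equations: 2h_0·σ_0 + h_0·σ_1 = 6(Δ_0 - S'(0)) = 30 and h_1·σ_1 + 2h_1·σ_2 = 6(S'(2) - Δ_1) = -30.
Forward elimination and back-substitution give σ_0 = 20, σ_1 = -10, σ_2 = -10.
On [1, 2], S'(x) = b_1 + 2c_1·(x - 1) + 3d_1·(x - 1)² with b_1 = Δ_1 - h_1(2σ_1 + σ_2)/6 = 8, c_1 = σ_1/2 = -5, d_1 = (σ_2 - σ_1)/(6h_1) = 0. So S'(1) = 8.

8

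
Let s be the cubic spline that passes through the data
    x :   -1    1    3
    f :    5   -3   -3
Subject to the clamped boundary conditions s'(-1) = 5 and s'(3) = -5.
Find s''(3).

With m_i denoting the second derivative at x_i, h_i = 2, 2, and Δ_i = (y_(i+1) − y_i)/h_i = -4, 0:
  2·m_0 + 8·m_1 + 2·m_2 = 6(Δ_1 - Δ_0) = 24
Clamped end conditions give two more equations: 2h_0·m_0 + h_0·m_1 = 6(Δ_0 - s'(-1)) = -54 and h_1·m_1 + 2h_1·m_2 = 6(s'(3) - Δ_1) = -30.
Forward elimination and back-substitution give m_0 = -19, m_1 = 11, m_2 = -13.

-13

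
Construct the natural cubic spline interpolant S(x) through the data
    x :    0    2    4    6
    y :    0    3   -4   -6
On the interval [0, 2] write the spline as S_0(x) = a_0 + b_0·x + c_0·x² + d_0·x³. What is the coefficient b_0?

With M_i denoting the second derivative at x_i, h_i = 2, 2, 2, and Δ_i = (y_(i+1) − y_i)/h_i = 3/2, -7/2, -1:
  2·M_0 + 8·M_1 + 2·M_2 = 6(Δ_1 - Δ_0) = -30
  2·M_1 + 8·M_2 + 2·M_3 = 6(Δ_2 - Δ_1) = 15
Natural end conditions: M_0 = M_3 = 0.
Solving: M_0 = 0, M_1 = -9/2, M_2 = 3, M_3 = 0.
On [0, 2], with S_0(x) = a_0 + b_0·x + c_0·x² + d_0·x³: c_0 = M_0/2 = 0, d_0 = (M_1 - M_0)/(6h_0) = -3/8, b_0 = Δ_0 - h_0(2M_0 + M_1)/6 = 3.

3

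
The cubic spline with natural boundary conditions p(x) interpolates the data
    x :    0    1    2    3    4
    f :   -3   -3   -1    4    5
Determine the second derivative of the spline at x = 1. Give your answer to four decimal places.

1.5000

Put m_i = p'' at the i-th knot. Here h = (1, 1, 1, 1) and Δ = (0, 2, 5, 1), so the interior equations h_(i-1)·m_(i-1) + 2(h_(i-1)+h_i)·m_i + h_i·m_(i+1) = 6(Δ_i − Δ_(i-1)) read
  1·m_0 + 4·m_1 + 1·m_2 = 6(Δ_1 - Δ_0) = 12
  1·m_1 + 4·m_2 + 1·m_3 = 6(Δ_2 - Δ_1) = 18
  1·m_2 + 4·m_3 + 1·m_4 = 6(Δ_3 - Δ_2) = -24
Natural end conditions: m_0 = m_4 = 0.
Hence m_0 = 0, m_1 = 3/2, m_2 = 6, m_3 = -15/2, m_4 = 0.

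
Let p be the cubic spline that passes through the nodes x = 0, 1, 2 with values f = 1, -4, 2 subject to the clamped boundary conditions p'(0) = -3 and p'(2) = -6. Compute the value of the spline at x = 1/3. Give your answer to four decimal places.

-0.9630

Write σ_i for p''(x_i). With h_i = 1, 1 and divided differences Δ_i = -5, 6, the continuity of p' gives the tridiagonal system
  1·σ_0 + 4·σ_1 + 1·σ_2 = 6(Δ_1 - Δ_0) = 66
Clamped end conditions give two more equations: 2h_0·σ_0 + h_0·σ_1 = 6(Δ_0 - p'(0)) = -12 and h_1·σ_1 + 2h_1·σ_2 = 6(p'(2) - Δ_1) = -72.
Hence σ_0 = -24, σ_1 = 36, σ_2 = -54.
On [0, 1], p(x) = 1 - 3·x - 12·x² + 10·x³.
With x = 1/3: p(1/3) = -26/27.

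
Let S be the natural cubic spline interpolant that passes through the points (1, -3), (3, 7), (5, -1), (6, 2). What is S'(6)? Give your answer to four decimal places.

4.6818

With σ_i denoting the second derivative at x_i, h_i = 2, 2, 1, and Δ_i = (y_(i+1) − y_i)/h_i = 5, -4, 3:
  2·σ_0 + 8·σ_1 + 2·σ_2 = 6(Δ_1 - Δ_0) = -54
  2·σ_1 + 6·σ_2 + 1·σ_3 = 6(Δ_2 - Δ_1) = 42
Natural end conditions: σ_0 = σ_3 = 0.
Hence σ_0 = 0, σ_1 = -102/11, σ_2 = 111/11, σ_3 = 0.
On [5, 6], S'(t) = b_2 + 2c_2·(t - 5) + 3d_2·(t - 5)² with b_2 = Δ_2 - h_2(2σ_2 + σ_3)/6 = -4/11, c_2 = σ_2/2 = 111/22, d_2 = (σ_3 - σ_2)/(6h_2) = -37/22. So S'(6) = 103/22.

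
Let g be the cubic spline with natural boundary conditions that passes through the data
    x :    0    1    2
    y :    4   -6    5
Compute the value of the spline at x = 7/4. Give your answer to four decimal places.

1.0195

Let σ_i = g''(x_i). Step sizes h_i = 1, 1; slopes of the chords Δ_i = (y_(i+1) - y_i)/h_i = -10, 11.
  1·σ_0 + 4·σ_1 + 1·σ_2 = 6(Δ_1 - Δ_0) = 126
Natural end conditions: σ_0 = σ_2 = 0.
Forward elimination and back-substitution give σ_0 = 0, σ_1 = 63/2, σ_2 = 0.
On [1, 2], g(x) = -6 + 1/2·(x - 1) + 63/4·(x - 1)² - 21/4·(x - 1)³.
With (x - 1) = 3/4: g(7/4) = 261/256.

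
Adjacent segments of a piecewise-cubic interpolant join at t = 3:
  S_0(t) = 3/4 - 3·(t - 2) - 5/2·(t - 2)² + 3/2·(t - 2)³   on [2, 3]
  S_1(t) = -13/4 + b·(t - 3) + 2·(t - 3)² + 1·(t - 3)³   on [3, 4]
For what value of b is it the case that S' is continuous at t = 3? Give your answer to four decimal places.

S_0'(t) = -3 - 5·(t - 2) + 9/2·(t - 2)², so S_0'(3) = -7/2. On the right, S_1'(3) = b, so b = -7/2.

-3.5000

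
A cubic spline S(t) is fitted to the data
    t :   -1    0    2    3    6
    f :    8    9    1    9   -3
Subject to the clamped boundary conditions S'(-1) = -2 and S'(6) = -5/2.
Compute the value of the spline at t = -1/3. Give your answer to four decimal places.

8.7426

Put m_i = S'' at the i-th knot. Here h = (1, 2, 1, 3) and Δ = (1, -4, 8, -4), so the interior equations h_(i-1)·m_(i-1) + 2(h_(i-1)+h_i)·m_i + h_i·m_(i+1) = 6(Δ_i − Δ_(i-1)) read
  1·m_0 + 6·m_1 + 2·m_2 = 6(Δ_1 - Δ_0) = -30
  2·m_1 + 6·m_2 + 1·m_3 = 6(Δ_2 - Δ_1) = 72
  1·m_2 + 8·m_3 + 3·m_4 = 6(Δ_3 - Δ_2) = -72
Clamped end conditions give two more equations: 2h_0·m_0 + h_0·m_1 = 6(Δ_0 - S'(-1)) = 18 and h_3·m_3 + 2h_3·m_4 = 6(S'(6) - Δ_3) = 9.
Forward elimination and back-substitution give m_0 = 1955/122, m_1 = -857/61, m_2 = 4669/244, m_3 = -1795/122, m_4 = 2161/244.
On [-1, 0], S(t) = 8 - 2·(t + 1) + 1955/244·(t + 1)² - 1223/244·(t + 1)³.
With (t + 1) = 2/3: S(-1/3) = 14399/1647.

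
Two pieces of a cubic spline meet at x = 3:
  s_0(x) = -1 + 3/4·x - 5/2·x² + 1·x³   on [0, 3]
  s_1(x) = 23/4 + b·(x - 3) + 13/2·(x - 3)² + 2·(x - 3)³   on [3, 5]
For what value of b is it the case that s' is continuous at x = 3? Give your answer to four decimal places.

12.7500

s_0'(x) = 3/4 - 5·x + 3·x², so s_0'(3) = 51/4. On the right, s_1'(3) = b, so b = 51/4.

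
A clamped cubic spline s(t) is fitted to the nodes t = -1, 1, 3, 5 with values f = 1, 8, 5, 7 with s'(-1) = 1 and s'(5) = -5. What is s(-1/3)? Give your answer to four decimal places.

2.9481

Write M_i for s''(x_i). With h_i = 2, 2, 2 and divided differences Δ_i = 7/2, -3/2, 1, the continuity of s' gives the tridiagonal system
  2·M_0 + 8·M_1 + 2·M_2 = 6(Δ_1 - Δ_0) = -30
  2·M_1 + 8·M_2 + 2·M_3 = 6(Δ_2 - Δ_1) = 15
Clamped end conditions give two more equations: 2h_0·M_0 + h_0·M_1 = 6(Δ_0 - s'(-1)) = 15 and h_2·M_2 + 2h_2·M_3 = 6(s'(5) - Δ_2) = -36.
Solving: M_0 = 37/5, M_1 = -73/10, M_2 = 34/5, M_3 = -62/5.
On [-1, 1], s(t) = 1 + 1·(t + 1) + 37/10·(t + 1)² - 49/40·(t + 1)³.
With (t + 1) = 2/3: s(-1/3) = 398/135.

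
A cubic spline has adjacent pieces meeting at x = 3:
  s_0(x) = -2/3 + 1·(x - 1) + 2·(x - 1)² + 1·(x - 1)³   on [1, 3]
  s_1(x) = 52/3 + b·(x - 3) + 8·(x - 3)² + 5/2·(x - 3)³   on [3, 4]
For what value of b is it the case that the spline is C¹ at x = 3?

21

s_0'(x) = 1 + 4·(x - 1) + 3·(x - 1)², so s_0'(3) = 21. On the right, s_1'(3) = b, so b = 21.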